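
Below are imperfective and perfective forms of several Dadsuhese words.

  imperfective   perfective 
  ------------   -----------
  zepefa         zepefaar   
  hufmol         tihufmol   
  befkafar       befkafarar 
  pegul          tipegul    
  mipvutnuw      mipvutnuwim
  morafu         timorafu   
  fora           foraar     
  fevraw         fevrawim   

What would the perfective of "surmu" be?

tisurmu

fora and fevraw both have last vowel 'a' yet inflect differently (foraar, fevrawim), so the last vowel is not what conditions the rule; the final letter is.
"surmu" ends in -u. The one such stem in the data (morafu → timorafu) adds the prefix ti-, so the same rule applies.
So surmu → tisurmu.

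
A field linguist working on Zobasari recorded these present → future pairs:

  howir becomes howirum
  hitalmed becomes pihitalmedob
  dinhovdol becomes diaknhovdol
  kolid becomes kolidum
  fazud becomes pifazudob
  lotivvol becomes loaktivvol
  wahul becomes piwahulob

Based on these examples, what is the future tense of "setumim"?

setumimum

lotivvol and wahul both end in -l yet inflect differently (loaktivvol, piwahulob), so the final letter is not what conditions the rule; the last vowel is.
"setumim" has last vowel 'i'. The stems whose last vowel is 'i' (kolid → kolidum, howir → howirum) add -um.
The other patterns: stems whose last vowel is 'o' insert -ak- after the first vowel; stems whose last vowel is 'e' or 'u' add pi- … -ob around the stem.
So setumim → setumimum.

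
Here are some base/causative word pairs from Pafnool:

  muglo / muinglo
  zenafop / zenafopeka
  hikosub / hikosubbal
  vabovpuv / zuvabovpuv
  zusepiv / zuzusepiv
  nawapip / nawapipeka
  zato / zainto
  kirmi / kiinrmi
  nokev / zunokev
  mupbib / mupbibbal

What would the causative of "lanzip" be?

mupbib and zusepiv both have last vowel 'i' yet inflect differently (mupbibbal, zuzusepiv), so the last vowel is not what conditions the rule; the final letter is.
"lanzip" ends in -p. The stems ending in -p (zenafop → zenafopeka, nawapip → nawapipeka) add -eka.
The other patterns: stems ending in -b double the final consonant and add -al; stems ending in -v add the prefix zu-; stems ending in -i or -o insert -in- after the first vowel.
So lanzip → lanzipeka.

lanzipeka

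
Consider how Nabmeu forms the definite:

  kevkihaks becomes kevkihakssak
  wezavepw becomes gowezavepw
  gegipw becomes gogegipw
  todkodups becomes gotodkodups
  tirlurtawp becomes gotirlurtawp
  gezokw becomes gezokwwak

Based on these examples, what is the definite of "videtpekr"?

videtpekrrak

gezokw and wezavepw both end in -w yet inflect differently (gezokwwak, gowezavepw), so the final letter is not what conditions the rule; the second-to-last letter is.
"videtpekr" has second-to-last letter 'k'. The stems whose second-to-last letter is 'k' (gezokw → gezokwwak, kevkihaks → kevkihakssak) double the final consonant and add -ak.
So videtpekr → videtpekrrak.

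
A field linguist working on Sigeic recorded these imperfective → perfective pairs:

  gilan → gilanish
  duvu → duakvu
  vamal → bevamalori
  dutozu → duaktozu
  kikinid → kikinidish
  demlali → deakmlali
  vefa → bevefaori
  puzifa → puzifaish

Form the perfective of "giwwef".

vefa and puzifa both end in -a yet inflect differently (bevefaori, puzifaish), so the final letter is not what conditions the rule; the first letter is.
"giwwef" begins with g-. The one such stem in the data (gilan → gilanish) adds -ish, so the same rule applies.
So giwwef → giwwefish.

giwwefish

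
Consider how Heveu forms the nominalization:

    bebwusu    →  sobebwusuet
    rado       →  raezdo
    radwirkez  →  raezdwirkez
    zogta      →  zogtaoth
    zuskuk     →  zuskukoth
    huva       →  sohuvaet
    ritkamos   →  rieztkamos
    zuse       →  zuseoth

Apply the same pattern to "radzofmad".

raezdzofmad

zogta and huva both end in -a yet inflect differently (zogtaoth, sohuvaet), so the final letter is not what conditions the rule; the first letter is.
"radzofmad" begins with r-. The stems beginning with r- (ritkamos → rieztkamos, rado → raezdo, radwirkez → raezdwirkez) insert -ez- after the first vowel.
The other patterns: stems beginning with z- add -oth; stems beginning with b- or h- add so- … -et around the stem.
So radzofmad → raezdzofmad.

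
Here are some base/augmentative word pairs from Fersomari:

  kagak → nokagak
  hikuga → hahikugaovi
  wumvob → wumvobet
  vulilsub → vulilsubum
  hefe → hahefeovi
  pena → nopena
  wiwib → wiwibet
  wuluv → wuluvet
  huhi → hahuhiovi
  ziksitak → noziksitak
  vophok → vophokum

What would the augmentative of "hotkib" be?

hahotkibovi

vulilsub and wumvob both end in -b yet inflect differently (vulilsubum, wumvobet), so the final letter is not what conditions the rule; the first letter is.
"hotkib" begins with h-. The stems beginning with h- (hefe → hahefeovi, huhi → hahuhiovi, hikuga → hahikugaovi) add ha- … -ovi around the stem.
The other patterns: stems beginning with v- add -um; stems beginning with w- add -et; stems beginning with k-, p- or z- add the prefix no-.
So hotkib → hahotkibovi.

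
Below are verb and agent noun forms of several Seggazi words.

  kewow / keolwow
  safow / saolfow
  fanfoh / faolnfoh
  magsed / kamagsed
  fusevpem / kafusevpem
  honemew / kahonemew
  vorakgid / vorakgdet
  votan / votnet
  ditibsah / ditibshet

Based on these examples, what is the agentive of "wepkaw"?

wepkwet

kewow and honemew both end in -w yet inflect differently (keolwow, kahonemew), so the final letter is not what conditions the rule; the last vowel is.
"wepkaw" has last vowel 'a'. The stems whose last vowel is 'a' (votan → votnet, ditibsah → ditibshet) delete the last vowel and add -et.
The other patterns: stems whose last vowel is 'o' insert -ol- after the first vowel; stems whose last vowel is 'e' add the prefix ka-.
So wepkaw → wepkwet.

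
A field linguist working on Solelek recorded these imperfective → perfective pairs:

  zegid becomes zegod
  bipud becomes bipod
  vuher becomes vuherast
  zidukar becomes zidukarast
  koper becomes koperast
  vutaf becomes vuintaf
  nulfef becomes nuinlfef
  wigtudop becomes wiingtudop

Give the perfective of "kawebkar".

kawebkarast

"kawebkar" ends in -r. The stems ending in -r (vuher → vuherast, zidukar → zidukarast, koper → koperast) add -ast.
So kawebkar → kawebkarast.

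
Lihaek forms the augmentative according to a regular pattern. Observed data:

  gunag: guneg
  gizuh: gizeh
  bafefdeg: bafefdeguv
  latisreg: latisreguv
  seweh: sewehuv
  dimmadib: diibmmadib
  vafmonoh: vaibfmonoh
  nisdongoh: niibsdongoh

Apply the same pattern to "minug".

mineg

"minug" has last vowel 'u'. The one such stem in the data (gizuh → gizeh) changes the last vowel to 'e' (as does gunag), so the same rule applies.
The other patterns: stems whose last vowel is 'e' add -uv; stems whose last vowel is 'i' or 'o' insert -ib- after the first vowel.
So minug → mineg.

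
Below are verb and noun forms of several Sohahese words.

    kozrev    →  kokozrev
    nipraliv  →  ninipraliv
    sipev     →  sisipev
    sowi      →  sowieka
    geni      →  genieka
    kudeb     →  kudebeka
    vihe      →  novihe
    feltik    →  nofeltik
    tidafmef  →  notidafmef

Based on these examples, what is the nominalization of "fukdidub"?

nipraliv and sowi both have last vowel 'i' yet inflect differently (ninipraliv, sowieka), so the last vowel is not what conditions the rule; the final letter is.
"fukdidub" ends in -b. The one such stem in the data (kudeb → kudebeka) adds -eka, so the same rule applies.
So fukdidub → fukdidubeka.

fukdidubeka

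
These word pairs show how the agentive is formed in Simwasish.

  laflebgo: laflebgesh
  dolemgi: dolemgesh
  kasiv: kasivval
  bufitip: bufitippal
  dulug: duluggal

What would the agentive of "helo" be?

helesh

"helo" ends in a vowel. The stems ending in a vowel (dolemgi → dolemgesh, laflebgo → laflebgesh) drop the final letter and add -esh.
So helo → helesh.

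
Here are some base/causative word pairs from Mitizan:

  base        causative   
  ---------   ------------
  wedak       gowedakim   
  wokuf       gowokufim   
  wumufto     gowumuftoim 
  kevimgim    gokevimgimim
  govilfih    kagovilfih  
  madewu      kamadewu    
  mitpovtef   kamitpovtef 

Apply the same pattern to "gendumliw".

wokuf and mitpovtef both end in -f yet inflect differently (gowokufim, kamitpovtef), so the final letter is not what conditions the rule; the first letter is.
"gendumliw" begins with g-. The one such stem in the data (govilfih → kagovilfih) adds the prefix ka-, so the same rule applies.
So gendumliw → kagendumliw.

kagendumliw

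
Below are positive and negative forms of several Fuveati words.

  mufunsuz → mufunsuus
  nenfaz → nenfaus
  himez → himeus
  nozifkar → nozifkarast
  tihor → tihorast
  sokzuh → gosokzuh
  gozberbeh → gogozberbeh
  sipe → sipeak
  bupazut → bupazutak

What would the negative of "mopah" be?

nenfaz and nozifkar both have last vowel 'a' yet inflect differently (nenfaus, nozifkarast), so the last vowel is not what conditions the rule; the final letter is.
"mopah" ends in -h. The stems ending in -h (sokzuh → gosokzuh, gozberbeh → gogozberbeh) add the prefix go-.
The other patterns: stems ending in -z drop the final letter and add -us; stems ending in -r add -ast; stems ending in -e or -t add -ak.
So mopah → gomopah.

gomopah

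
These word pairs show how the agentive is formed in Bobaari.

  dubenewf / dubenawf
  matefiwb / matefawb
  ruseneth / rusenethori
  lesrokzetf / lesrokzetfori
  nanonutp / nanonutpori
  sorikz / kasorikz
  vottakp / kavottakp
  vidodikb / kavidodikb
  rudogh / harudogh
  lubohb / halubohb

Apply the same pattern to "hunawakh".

dubenewf and lesrokzetf both end in -f yet inflect differently (dubenawf, lesrokzetfori), so the final letter is not what conditions the rule; the second-to-last letter is.
"hunawakh" has second-to-last letter 'k'. The stems whose second-to-last letter is 'k' (sorikz → kasorikz, vottakp → kavottakp, vidodikb → kavidodikb) add the prefix ka-.
So hunawakh → kahunawakh.

kahunawakh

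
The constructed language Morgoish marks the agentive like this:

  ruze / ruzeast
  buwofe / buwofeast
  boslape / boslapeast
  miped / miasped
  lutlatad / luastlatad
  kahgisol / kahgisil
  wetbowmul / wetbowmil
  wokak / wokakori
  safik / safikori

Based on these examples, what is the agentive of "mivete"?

ruze and miped both have last vowel 'e' yet inflect differently (ruzeast, miasped), so the last vowel is not what conditions the rule; the final letter is.
"mivete" ends in -e. The stems ending in -e (ruze → ruzeast, buwofe → buwofeast, boslape → boslapeast) add -ast.
So mivete → miveteast.

miveteast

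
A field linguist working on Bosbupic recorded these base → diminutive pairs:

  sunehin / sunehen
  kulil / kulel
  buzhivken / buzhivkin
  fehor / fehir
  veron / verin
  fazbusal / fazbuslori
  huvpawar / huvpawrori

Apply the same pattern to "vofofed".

sunehin and buzhivken both end in -n yet inflect differently (sunehen, buzhivkin), so the final letter is not what conditions the rule; the last vowel is.
"vofofed" has last vowel 'e'. The one such stem in the data (buzhivken → buzhivkin) changes the last vowel to 'i' (as do fehor, veron), so the same rule applies.
The other patterns: stems whose last vowel is 'i' change the last vowel to 'e'; stems whose last vowel is 'a' delete the last vowel and add -ori.
So vofofed → vofofid.

vofofid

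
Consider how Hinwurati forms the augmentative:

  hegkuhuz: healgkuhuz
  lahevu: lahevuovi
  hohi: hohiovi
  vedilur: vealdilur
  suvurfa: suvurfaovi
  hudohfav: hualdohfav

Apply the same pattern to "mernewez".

mealrnewez

lahevu and hegkuhuz both have last vowel 'u' yet inflect differently (lahevuovi, healgkuhuz), so the last vowel is not what conditions the rule; whether the stem ends in a vowel or a consonant is.
"mernewez" ends in a consonant. The stems ending in a consonant (hegkuhuz → healgkuhuz, hudohfav → hualdohfav, vedilur → vealdilur) insert -al- after the first vowel.
The other pattern: stems ending in a vowel add -ovi.
So mernewez → mealrnewez.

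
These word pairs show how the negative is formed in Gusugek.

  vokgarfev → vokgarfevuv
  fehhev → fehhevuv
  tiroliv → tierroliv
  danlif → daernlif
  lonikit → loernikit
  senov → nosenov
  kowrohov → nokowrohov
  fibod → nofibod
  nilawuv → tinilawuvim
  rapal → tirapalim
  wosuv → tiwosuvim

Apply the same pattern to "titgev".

titgevuv

vokgarfev and tiroliv both end in -v yet inflect differently (vokgarfevuv, tierroliv), so the final letter is not what conditions the rule; the last vowel is.
"titgev" has last vowel 'e'. The stems whose last vowel is 'e' (vokgarfev → vokgarfevuv, fehhev → fehhevuv) add -uv.
So titgev → titgevuv.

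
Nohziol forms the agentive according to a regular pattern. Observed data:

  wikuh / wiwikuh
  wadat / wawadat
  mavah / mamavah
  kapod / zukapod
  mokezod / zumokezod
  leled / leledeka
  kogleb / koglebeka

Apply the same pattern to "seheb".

sehebeka

"seheb" has last vowel 'e'. The stems whose last vowel is 'e' (leled → leledeka, kogleb → koglebeka) add -eka.
The other patterns: stems whose last vowel is 'a' or 'u' repeat the first consonant+vowel as a prefix; stems whose last vowel is 'o' add the prefix zu-.
So seheb → sehebeka.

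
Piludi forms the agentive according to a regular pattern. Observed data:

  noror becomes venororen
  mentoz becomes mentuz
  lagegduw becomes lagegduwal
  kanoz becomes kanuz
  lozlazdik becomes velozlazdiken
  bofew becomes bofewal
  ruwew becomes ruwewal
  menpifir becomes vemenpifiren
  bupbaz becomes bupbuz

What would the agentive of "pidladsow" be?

"pidladsow" ends in -w. The stems ending in -w (bofew → bofewal, ruwew → ruwewal, lagegduw → lagegduwal) add -al.
The other patterns: stems ending in -z change the last vowel to 'u'; stems ending in -k or -r add ve- … -en around the stem.
So pidladsow → pidladsowal.

pidladsowal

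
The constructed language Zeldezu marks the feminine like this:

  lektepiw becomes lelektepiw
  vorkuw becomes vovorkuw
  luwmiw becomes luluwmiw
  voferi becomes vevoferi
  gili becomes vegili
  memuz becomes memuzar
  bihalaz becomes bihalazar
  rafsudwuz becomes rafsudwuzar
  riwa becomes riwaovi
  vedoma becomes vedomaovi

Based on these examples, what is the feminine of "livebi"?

lektepiw and voferi both have last vowel 'i' yet inflect differently (lelektepiw, vevoferi), so the last vowel is not what conditions the rule; the final letter is.
"livebi" ends in -i. The stems ending in -i (voferi → vevoferi, gili → vegili) add the prefix ve-.
The other patterns: stems ending in -w repeat the first consonant+vowel as a prefix; stems ending in -z add -ar; stems ending in -a add -ovi.
So livebi → velivebi.

velivebi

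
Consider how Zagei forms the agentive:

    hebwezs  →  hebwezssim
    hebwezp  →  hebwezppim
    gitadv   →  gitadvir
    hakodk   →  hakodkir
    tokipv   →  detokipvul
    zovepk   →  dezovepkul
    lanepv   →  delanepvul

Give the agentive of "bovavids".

bovavidsir

"bovavids" has second-to-last letter 'd'. The stems whose second-to-last letter is 'd' (gitadv → gitadvir, hakodk → hakodkir) add -ir.
The other patterns: stems whose second-to-last letter is 'z' double the final consonant and add -im; stems whose second-to-last letter is 'p' add de- … -ul around the stem.
So bovavids → bovavidsir.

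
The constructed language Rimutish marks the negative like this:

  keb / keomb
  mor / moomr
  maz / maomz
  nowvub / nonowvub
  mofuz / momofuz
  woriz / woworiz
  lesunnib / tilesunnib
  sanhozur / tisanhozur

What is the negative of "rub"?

ruomb

keb and nowvub both end in -b yet inflect differently (keomb, nonowvub), so the final letter is not what conditions the rule; the number of vowels is.
"rub" has 1 vowel. The stems with 1 vowel (keb → keomb, mor → moomr, maz → maomz) insert -om- after the first vowel.
So rub → ruomb.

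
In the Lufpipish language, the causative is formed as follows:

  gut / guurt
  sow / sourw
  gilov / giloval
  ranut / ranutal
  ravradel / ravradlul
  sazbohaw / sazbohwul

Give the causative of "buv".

buurv

gut and ranut both end in -t yet inflect differently (guurt, ranutal), so the final letter is not what conditions the rule; the number of vowels is.
"buv" has 1 vowel. The stems with 1 vowel (gut → guurt, sow → sourw) insert -ur- after the first vowel.
So buv → buurv.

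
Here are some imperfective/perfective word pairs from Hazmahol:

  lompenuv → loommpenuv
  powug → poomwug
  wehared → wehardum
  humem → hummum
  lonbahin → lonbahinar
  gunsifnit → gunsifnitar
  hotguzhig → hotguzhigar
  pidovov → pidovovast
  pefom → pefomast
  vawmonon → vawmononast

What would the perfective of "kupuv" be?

kuompuv

powug and hotguzhig both end in -g yet inflect differently (poomwug, hotguzhigar), so the final letter is not what conditions the rule; the last vowel is.
"kupuv" has last vowel 'u'. The stems whose last vowel is 'u' (lompenuv → loommpenuv, powug → poomwug) insert -om- after the first vowel.
So kupuv → kuompuv.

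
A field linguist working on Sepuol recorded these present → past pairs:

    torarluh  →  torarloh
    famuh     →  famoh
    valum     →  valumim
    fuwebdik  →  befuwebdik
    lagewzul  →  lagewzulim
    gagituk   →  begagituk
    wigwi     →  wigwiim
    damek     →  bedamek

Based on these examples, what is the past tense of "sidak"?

torarluh and gagituk both have last vowel 'u' yet inflect differently (torarloh, begagituk), so the last vowel is not what conditions the rule; the final letter is.
"sidak" ends in -k. The stems ending in -k (gagituk → begagituk, fuwebdik → befuwebdik, damek → bedamek) add the prefix be-.
The other patterns: stems ending in -h change the last vowel to 'o'; stems ending in -i, -l or -m add -im.
So sidak → besidak.

besidak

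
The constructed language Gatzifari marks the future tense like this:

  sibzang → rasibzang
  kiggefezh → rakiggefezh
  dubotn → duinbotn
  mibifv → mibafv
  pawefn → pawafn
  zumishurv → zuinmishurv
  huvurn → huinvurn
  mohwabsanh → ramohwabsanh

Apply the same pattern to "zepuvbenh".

"zepuvbenh" has second-to-last letter 'n'. The stems whose second-to-last letter is 'n' (mohwabsanh → ramohwabsanh, sibzang → rasibzang) add the prefix ra-.
The other patterns: stems whose second-to-last letter is 'f' change the last vowel to 'a'; stems whose second-to-last letter is 'r' or 't' insert -in- after the first vowel.
So zepuvbenh → razepuvbenh.

razepuvbenh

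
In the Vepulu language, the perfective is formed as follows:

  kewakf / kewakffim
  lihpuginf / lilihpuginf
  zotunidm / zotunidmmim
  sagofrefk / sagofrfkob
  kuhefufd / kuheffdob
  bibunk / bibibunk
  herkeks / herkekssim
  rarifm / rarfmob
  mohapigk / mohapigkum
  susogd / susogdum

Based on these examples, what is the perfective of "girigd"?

girigdum

sagofrefk and bibunk both end in -k yet inflect differently (sagofrfkob, bibibunk), so the final letter is not what conditions the rule; the second-to-last letter is.
"girigd" has second-to-last letter 'g'. The stems whose second-to-last letter is 'g' (mohapigk → mohapigkum, susogd → susogdum) add -um.
So girigd → girigdum.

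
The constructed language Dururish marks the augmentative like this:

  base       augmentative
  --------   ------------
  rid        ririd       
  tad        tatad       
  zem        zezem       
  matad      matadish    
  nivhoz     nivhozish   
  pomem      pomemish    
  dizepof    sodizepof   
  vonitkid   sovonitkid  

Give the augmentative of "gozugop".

rid and matad both end in -d yet inflect differently (ririd, matadish), so the final letter is not what conditions the rule; the number of vowels is.
"gozugop" has 3 vowels. The stems with 3 vowels (dizepof → sodizepof, vonitkid → sovonitkid) add the prefix so-.
The other patterns: stems with 1 vowel repeat the first consonant+vowel as a prefix; stems with 2 vowels add -ish.
So gozugop → sogozugop.

sogozugop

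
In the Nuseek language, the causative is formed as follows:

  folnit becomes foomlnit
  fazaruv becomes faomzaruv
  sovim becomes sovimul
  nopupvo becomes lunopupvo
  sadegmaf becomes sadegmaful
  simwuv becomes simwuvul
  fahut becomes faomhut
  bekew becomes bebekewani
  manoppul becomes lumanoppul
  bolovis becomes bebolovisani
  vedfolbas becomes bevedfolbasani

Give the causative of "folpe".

fazaruv and simwuv both end in -v yet inflect differently (faomzaruv, simwuvul), so the final letter is not what conditions the rule; the first letter is.
"folpe" begins with f-. The stems beginning with f- (folnit → foomlnit, fahut → faomhut, fazaruv → faomzaruv) insert -om- after the first vowel.
The other patterns: stems beginning with s- add -ul; stems beginning with b- or v- add be- … -ani around the stem; stems beginning with m- or n- add the prefix lu-.
So folpe → foomlpe.

foomlpe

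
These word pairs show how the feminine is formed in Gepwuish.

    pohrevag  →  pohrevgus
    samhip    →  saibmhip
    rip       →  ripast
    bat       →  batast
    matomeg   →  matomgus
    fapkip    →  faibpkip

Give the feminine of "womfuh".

woibmfuh

rip and samhip both end in -p yet inflect differently (ripast, saibmhip), so the final letter is not what conditions the rule; the number of vowels is.
"womfuh" has 2 vowels. The stems with 2 vowels (samhip → saibmhip, fapkip → faibpkip) insert -ib- after the first vowel.
The other patterns: stems with 1 vowel add -ast; stems with 3 vowels delete the last vowel and add -us.
So womfuh → woibmfuh.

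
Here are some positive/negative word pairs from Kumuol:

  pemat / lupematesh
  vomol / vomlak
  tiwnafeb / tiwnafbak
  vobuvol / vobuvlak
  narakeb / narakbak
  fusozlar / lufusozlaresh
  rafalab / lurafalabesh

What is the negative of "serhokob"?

rafalab and tiwnafeb both end in -b yet inflect differently (lurafalabesh, tiwnafbak), so the final letter is not what conditions the rule; the last vowel is.
"serhokob" has last vowel 'o'. The stems whose last vowel is 'o' (vobuvol → vobuvlak, vomol → vomlak) delete the last vowel and add -ak.
So serhokob → serhokbak.

serhokbak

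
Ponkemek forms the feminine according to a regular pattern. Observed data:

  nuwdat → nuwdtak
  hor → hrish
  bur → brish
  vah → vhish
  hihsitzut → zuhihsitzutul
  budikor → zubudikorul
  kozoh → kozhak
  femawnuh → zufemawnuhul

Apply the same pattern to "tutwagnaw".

zututwagnawul

"tutwagnaw" has 3 vowels. The stems with 3 vowels (budikor → zubudikorul, femawnuh → zufemawnuhul, hihsitzut → zuhihsitzutul) add zu- … -ul around the stem.
The other patterns: stems with 1 vowel delete the last vowel and add -ish; stems with 2 vowels delete the last vowel and add -ak.
So tutwagnaw → zututwagnawul.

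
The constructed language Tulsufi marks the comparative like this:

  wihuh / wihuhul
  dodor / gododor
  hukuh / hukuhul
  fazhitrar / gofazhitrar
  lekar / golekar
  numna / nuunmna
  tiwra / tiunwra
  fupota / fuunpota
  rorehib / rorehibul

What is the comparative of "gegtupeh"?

fazhitrar and numna both have last vowel 'a' yet inflect differently (gofazhitrar, nuunmna), so the last vowel is not what conditions the rule; the final letter is.
"gegtupeh" ends in -h. The stems ending in -h (wihuh → wihuhul, hukuh → hukuhul) add -ul.
The other patterns: stems ending in -r add the prefix go-; stems ending in -a insert -un- after the first vowel.
So gegtupeh → gegtupehul.

gegtupehul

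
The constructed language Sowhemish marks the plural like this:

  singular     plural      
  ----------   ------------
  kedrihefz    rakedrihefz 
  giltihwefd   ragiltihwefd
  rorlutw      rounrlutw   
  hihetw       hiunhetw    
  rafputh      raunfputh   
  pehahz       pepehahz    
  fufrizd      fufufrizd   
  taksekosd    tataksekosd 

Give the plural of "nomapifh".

ranomapifh

kedrihefz and pehahz both end in -z yet inflect differently (rakedrihefz, pepehahz), so the final letter is not what conditions the rule; the second-to-last letter is.
"nomapifh" has second-to-last letter 'f'. The stems whose second-to-last letter is 'f' (kedrihefz → rakedrihefz, giltihwefd → ragiltihwefd) add the prefix ra-.
The other patterns: stems whose second-to-last letter is 't' insert -un- after the first vowel; stems whose second-to-last letter is 'h', 's' or 'z' repeat the first consonant+vowel as a prefix.
So nomapifh → ranomapifh.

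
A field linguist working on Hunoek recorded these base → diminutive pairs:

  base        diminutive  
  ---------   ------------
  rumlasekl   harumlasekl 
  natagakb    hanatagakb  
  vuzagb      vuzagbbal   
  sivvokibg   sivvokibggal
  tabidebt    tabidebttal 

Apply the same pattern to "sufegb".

natagakb and vuzagb both end in -b yet inflect differently (hanatagakb, vuzagbbal), so the final letter is not what conditions the rule; the second-to-last letter is.
"sufegb" has second-to-last letter 'g'. The one such stem in the data (vuzagb → vuzagbbal) doubles the final consonant and adds -al (as do sivvokibg, tabidebt), so the same rule applies.
So sufegb → sufegbbal.

sufegbbal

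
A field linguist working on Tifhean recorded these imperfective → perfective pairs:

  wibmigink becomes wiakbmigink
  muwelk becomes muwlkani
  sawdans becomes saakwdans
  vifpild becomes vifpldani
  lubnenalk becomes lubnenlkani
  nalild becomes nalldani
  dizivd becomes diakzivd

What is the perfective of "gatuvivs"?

vifpild and dizivd both end in -d yet inflect differently (vifpldani, diakzivd), so the final letter is not what conditions the rule; the second-to-last letter is.
"gatuvivs" has second-to-last letter 'v'. The one such stem in the data (dizivd → diakzivd) inserts -ak- after the first vowel (as do wibmigink, sawdans), so the same rule applies.
The other pattern: stems whose second-to-last letter is 'l' delete the last vowel and add -ani.
So gatuvivs → gaaktuvivs.

gaaktuvivs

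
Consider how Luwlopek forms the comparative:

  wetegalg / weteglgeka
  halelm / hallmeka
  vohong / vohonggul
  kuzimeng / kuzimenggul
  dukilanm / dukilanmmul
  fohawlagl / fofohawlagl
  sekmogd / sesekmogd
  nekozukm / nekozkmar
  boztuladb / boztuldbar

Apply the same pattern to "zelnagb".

"zelnagb" has second-to-last letter 'g'. The stems whose second-to-last letter is 'g' (fohawlagl → fofohawlagl, sekmogd → sesekmogd) repeat the first consonant+vowel as a prefix.
The other patterns: stems whose second-to-last letter is 'l' delete the last vowel and add -eka; stems whose second-to-last letter is 'n' double the final consonant and add -ul; stems whose second-to-last letter is 'd' or 'k' delete the last vowel and add -ar.
So zelnagb → zezelnagb.

zezelnagb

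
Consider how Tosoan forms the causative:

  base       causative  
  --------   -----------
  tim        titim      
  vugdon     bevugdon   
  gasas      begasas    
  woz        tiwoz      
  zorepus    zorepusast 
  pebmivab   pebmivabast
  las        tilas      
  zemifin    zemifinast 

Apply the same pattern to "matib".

"matib" has 2 vowels. The stems with 2 vowels (vugdon → bevugdon, gasas → begasas) add the prefix be-.
So matib → bematib.

bematib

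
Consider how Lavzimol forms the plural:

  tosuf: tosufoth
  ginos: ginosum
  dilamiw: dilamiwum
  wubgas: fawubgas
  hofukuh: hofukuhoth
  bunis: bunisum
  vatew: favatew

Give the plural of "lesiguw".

lesiguwoth

wubgas and ginos both end in -s yet inflect differently (fawubgas, ginosum), so the final letter is not what conditions the rule; the last vowel is.
"lesiguw" has last vowel 'u'. The stems whose last vowel is 'u' (tosuf → tosufoth, hofukuh → hofukuhoth) add -oth.
So lesiguw → lesiguwoth.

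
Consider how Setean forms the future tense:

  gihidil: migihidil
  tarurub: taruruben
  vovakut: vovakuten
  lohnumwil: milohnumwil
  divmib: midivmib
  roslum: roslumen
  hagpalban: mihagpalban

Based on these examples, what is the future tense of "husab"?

mihusab

tarurub and divmib both end in -b yet inflect differently (taruruben, midivmib), so the final letter is not what conditions the rule; the last vowel is.
"husab" has last vowel 'a'. The one such stem in the data (hagpalban → mihagpalban) adds the prefix mi-, so the same rule applies.
So husab → mihusab.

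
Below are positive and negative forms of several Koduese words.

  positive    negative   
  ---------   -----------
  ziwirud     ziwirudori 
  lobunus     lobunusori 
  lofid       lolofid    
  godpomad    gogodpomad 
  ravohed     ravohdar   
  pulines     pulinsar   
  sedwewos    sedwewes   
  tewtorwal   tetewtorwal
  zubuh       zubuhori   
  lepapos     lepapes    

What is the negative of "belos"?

ravohed and ziwirud both end in -d yet inflect differently (ravohdar, ziwirudori), so the final letter is not what conditions the rule; the last vowel is.
"belos" has last vowel 'o'. The stems whose last vowel is 'o' (sedwewos → sedwewes, lepapos → lepapes) change the last vowel to 'e'.
The other patterns: stems whose last vowel is 'e' delete the last vowel and add -ar; stems whose last vowel is 'u' add -ori; stems whose last vowel is 'a' or 'i' repeat the first consonant+vowel as a prefix.
So belos → beles.

beles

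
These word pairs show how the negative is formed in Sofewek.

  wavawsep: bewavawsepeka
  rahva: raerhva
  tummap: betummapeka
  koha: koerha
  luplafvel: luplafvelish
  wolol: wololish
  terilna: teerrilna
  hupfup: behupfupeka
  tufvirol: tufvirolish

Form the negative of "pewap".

luplafvel and wavawsep both have last vowel 'e' yet inflect differently (luplafvelish, bewavawsepeka), so the last vowel is not what conditions the rule; the final letter is.
"pewap" ends in -p. The stems ending in -p (tummap → betummapeka, hupfup → behupfupeka, wavawsep → bewavawsepeka) add be- … -eka around the stem.
The other patterns: stems ending in -l add -ish; stems ending in -a insert -er- after the first vowel.
So pewap → bepewapeka.

bepewapeka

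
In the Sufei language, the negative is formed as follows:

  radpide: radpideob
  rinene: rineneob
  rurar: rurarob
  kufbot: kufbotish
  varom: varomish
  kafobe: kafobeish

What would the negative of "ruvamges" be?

ruvamgesob

radpide and kafobe both end in -e yet inflect differently (radpideob, kafobeish), so the final letter is not what conditions the rule; the first letter is.
"ruvamges" begins with r-. The stems beginning with r- (radpide → radpideob, rinene → rineneob, rurar → rurarob) add -ob.
The other pattern: stems beginning with k- or v- add -ish.
So ruvamges → ruvamgesob.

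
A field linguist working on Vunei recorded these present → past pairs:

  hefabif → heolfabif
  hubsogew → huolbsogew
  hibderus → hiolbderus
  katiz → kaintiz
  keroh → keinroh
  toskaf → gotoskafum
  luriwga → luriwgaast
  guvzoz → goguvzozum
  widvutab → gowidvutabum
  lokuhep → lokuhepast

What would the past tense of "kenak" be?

keinnak

katiz and guvzoz both end in -z yet inflect differently (kaintiz, goguvzozum), so the final letter is not what conditions the rule; the first letter is.
"kenak" begins with k-. The stems beginning with k- (keroh → keinroh, katiz → kaintiz) insert -in- after the first vowel.
So kenak → keinnak.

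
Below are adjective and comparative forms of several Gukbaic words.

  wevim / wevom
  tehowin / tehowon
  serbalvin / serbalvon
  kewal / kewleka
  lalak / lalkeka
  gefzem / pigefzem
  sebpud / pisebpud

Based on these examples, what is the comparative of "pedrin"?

"pedrin" has last vowel 'i'. The stems whose last vowel is 'i' (wevim → wevom, tehowin → tehowon, serbalvin → serbalvon) change the last vowel to 'o'.
The other patterns: stems whose last vowel is 'a' delete the last vowel and add -eka; stems whose last vowel is 'e' or 'u' add the prefix pi-.
So pedrin → pedron.

pedron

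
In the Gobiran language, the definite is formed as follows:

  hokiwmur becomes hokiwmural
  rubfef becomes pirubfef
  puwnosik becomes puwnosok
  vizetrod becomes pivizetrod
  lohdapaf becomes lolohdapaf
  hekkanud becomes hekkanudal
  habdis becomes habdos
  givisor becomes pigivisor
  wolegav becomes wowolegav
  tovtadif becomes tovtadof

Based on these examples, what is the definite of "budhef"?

lohdapaf and tovtadif both end in -f yet inflect differently (lolohdapaf, tovtadof), so the final letter is not what conditions the rule; the last vowel is.
"budhef" has last vowel 'e'. The one such stem in the data (rubfef → pirubfef) adds the prefix pi-, so the same rule applies.
The other patterns: stems whose last vowel is 'a' repeat the first consonant+vowel as a prefix; stems whose last vowel is 'i' change the last vowel to 'o'; stems whose last vowel is 'u' add -al.
So budhef → pibudhef.

pibudhef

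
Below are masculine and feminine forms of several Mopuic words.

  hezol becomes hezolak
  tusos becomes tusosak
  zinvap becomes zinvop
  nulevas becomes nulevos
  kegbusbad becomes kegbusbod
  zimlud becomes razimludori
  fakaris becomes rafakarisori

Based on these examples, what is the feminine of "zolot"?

zolotak

tusos and nulevas both end in -s yet inflect differently (tusosak, nulevos), so the final letter is not what conditions the rule; the last vowel is.
"zolot" has last vowel 'o'. The stems whose last vowel is 'o' (hezol → hezolak, tusos → tusosak) add -ak.
So zolot → zolotak.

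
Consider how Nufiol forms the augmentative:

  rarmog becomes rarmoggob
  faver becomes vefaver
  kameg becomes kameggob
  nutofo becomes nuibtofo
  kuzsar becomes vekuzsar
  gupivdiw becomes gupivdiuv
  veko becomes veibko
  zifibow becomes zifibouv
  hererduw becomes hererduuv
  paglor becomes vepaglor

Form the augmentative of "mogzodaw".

mogzodauv

paglor and zifibow both have last vowel 'o' yet inflect differently (vepaglor, zifibouv), so the last vowel is not what conditions the rule; the final letter is.
"mogzodaw" ends in -w. The stems ending in -w (zifibow → zifibouv, gupivdiw → gupivdiuv, hererduw → hererduuv) drop the final letter and add -uv.
The other patterns: stems ending in -r add the prefix ve-; stems ending in -g double the final consonant and add -ob; stems ending in -o insert -ib- after the first vowel.
So mogzodaw → mogzodauv.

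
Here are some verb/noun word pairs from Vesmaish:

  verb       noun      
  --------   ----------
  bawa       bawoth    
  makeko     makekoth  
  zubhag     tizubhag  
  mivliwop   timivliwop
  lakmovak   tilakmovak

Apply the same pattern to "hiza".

bawa and zubhag both have last vowel 'a' yet inflect differently (bawoth, tizubhag), so the last vowel is not what conditions the rule; whether the stem ends in a vowel or a consonant is.
"hiza" ends in a vowel. The stems ending in a vowel (bawa → bawoth, makeko → makekoth) drop the final letter and add -oth.
The other pattern: stems ending in a consonant add the prefix ti-.
So hiza → hizoth.

hizoth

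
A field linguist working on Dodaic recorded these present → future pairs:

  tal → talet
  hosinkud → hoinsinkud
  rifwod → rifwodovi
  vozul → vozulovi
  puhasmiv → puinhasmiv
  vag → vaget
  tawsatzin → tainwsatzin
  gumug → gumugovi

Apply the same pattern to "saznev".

saznevovi

"saznev" has 2 vowels. The stems with 2 vowels (gumug → gumugovi, vozul → vozulovi, rifwod → rifwodovi) add -ovi.
The other patterns: stems with 1 vowel add -et; stems with 3 vowels insert -in- after the first vowel.
So saznev → saznevovi.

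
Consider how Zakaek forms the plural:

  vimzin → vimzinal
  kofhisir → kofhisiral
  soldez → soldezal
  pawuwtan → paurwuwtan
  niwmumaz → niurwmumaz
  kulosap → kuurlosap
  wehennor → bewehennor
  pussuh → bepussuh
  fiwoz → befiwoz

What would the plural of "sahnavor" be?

besahnavor

vimzin and pawuwtan both end in -n yet inflect differently (vimzinal, paurwuwtan), so the final letter is not what conditions the rule; the last vowel is.
"sahnavor" has last vowel 'o'. The stems whose last vowel is 'o' (wehennor → bewehennor, fiwoz → befiwoz) add the prefix be-.
The other patterns: stems whose last vowel is 'e' or 'i' add -al; stems whose last vowel is 'a' insert -ur- after the first vowel.
So sahnavor → besahnavor.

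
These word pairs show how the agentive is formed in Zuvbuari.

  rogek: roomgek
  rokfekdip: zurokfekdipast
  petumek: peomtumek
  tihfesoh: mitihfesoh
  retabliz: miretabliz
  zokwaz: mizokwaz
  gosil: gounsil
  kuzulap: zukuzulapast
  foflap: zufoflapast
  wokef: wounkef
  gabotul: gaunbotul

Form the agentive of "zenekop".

zuzenekopast

zokwaz and kuzulap both have last vowel 'a' yet inflect differently (mizokwaz, zukuzulapast), so the last vowel is not what conditions the rule; the final letter is.
"zenekop" ends in -p. The stems ending in -p (kuzulap → zukuzulapast, foflap → zufoflapast, rokfekdip → zurokfekdipast) add zu- … -ast around the stem.
So zenekop → zuzenekopast.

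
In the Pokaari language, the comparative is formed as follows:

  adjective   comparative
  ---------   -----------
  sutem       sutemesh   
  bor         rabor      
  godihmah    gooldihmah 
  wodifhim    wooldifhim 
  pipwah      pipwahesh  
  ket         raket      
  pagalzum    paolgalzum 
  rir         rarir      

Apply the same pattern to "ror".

sutem and pagalzum both end in -m yet inflect differently (sutemesh, paolgalzum), so the final letter is not what conditions the rule; the number of vowels is.
"ror" has 1 vowel. The stems with 1 vowel (rir → rarir, bor → rabor, ket → raket) add the prefix ra-.
The other patterns: stems with 2 vowels add -esh; stems with 3 vowels insert -ol- after the first vowel.
So ror → raror.

raror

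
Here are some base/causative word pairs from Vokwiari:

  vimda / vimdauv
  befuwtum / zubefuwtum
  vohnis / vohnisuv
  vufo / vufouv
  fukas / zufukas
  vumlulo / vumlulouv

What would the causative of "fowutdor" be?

"fowutdor" begins with f-. The one such stem in the data (fukas → zufukas) adds the prefix zu-, so the same rule applies.
The other pattern: stems beginning with v- add -uv.
So fowutdor → zufowutdor.

zufowutdor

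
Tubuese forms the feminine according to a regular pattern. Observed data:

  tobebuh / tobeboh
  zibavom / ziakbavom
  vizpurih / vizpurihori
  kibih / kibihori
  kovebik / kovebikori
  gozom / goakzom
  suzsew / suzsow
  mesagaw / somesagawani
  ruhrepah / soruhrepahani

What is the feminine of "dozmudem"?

"dozmudem" has last vowel 'e'. The one such stem in the data (suzsew → suzsow) changes the last vowel to 'o' (as does tobebuh), so the same rule applies.
So dozmudem → dozmudom.

dozmudom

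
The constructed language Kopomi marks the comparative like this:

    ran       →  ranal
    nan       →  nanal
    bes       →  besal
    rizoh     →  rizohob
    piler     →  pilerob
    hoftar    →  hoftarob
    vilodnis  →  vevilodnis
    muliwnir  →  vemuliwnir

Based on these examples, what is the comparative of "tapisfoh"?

bes and vilodnis both end in -s yet inflect differently (besal, vevilodnis), so the final letter is not what conditions the rule; the number of vowels is.
"tapisfoh" has 3 vowels. The stems with 3 vowels (vilodnis → vevilodnis, muliwnir → vemuliwnir) add the prefix ve-.
The other patterns: stems with 1 vowel add -al; stems with 2 vowels add -ob.
So tapisfoh → vetapisfoh.

vetapisfoh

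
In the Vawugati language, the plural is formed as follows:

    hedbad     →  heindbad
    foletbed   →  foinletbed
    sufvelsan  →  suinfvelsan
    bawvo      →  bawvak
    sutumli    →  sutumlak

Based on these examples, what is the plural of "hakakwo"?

sufvelsan and sutumli both begin with s- yet inflect differently (suinfvelsan, sutumlak), so the first letter is not what conditions the rule; whether the stem ends in a vowel or a consonant is.
"hakakwo" ends in a vowel. The stems ending in a vowel (bawvo → bawvak, sutumli → sutumlak) drop the final letter and add -ak.
The other pattern: stems ending in a consonant insert -in- after the first vowel.
So hakakwo → hakakwak.

hakakwak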